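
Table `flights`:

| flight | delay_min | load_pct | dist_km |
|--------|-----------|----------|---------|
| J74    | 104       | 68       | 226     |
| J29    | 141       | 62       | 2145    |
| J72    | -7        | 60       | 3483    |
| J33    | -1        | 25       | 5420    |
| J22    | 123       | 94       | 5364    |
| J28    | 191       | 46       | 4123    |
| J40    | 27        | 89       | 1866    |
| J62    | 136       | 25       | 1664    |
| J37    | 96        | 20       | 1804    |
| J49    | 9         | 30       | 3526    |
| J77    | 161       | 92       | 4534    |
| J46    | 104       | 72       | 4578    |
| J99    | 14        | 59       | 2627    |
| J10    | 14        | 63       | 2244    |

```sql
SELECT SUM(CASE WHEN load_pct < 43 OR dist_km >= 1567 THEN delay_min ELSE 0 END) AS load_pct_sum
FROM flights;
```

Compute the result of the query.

1008

flight=J74: ✗
flight=J29: ✓ → 141
flight=J72: ✓ → -7
flight=J33: ✓ → -1
flight=J22: ✓ → 123
flight=J28: ✓ → 191
flight=J40: ✓ → 27
flight=J62: ✓ → 136
flight=J37: ✓ → 96
flight=J49: ✓ → 9
flight=J77: ✓ → 161
flight=J46: ✓ → 104
flight=J99: ✓ → 14
flight=J10: ✓ → 14
load_pct_sum = 141 + -7 + -1 + 123 + 191 + 27 + 136 + 96 + 9 + 161 + 104 + 14 + 14 = 1008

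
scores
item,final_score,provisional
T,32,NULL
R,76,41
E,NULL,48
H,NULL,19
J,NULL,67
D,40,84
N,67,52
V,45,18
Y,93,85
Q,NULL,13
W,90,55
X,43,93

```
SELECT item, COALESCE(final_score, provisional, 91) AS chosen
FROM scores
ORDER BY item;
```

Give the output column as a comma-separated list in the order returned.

40, 48, 19, 67, 67, 13, 76, 32, 45, 90, 43, 93

item=D: final_score=40 → 40
item=E: final_score=NULL, provisional=48 → 48
item=H: final_score=NULL, provisional=19 → 19
item=J: final_score=NULL, provisional=67 → 67
item=N: final_score=67 → 67
item=Q: final_score=NULL, provisional=13 → 13
item=R: final_score=76 → 76
item=T: final_score=32 → 32
item=V: final_score=45 → 45
item=W: final_score=90 → 90
item=X: final_score=43 → 43
item=Y: final_score=93 → 93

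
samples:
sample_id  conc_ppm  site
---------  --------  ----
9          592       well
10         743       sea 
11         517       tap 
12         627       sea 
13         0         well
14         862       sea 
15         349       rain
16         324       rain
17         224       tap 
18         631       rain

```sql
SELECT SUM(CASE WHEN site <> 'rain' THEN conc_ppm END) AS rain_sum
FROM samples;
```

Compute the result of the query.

sample_id=9: ✓ → 592
sample_id=10: ✓ → 743
sample_id=11: ✓ → 517
sample_id=12: ✓ → 627
sample_id=13: ✓ → 0
sample_id=14: ✓ → 862
sample_id=15: ✗
sample_id=16: ✗
sample_id=17: ✓ → 224
sample_id=18: ✗
rain_sum = 592 + 743 + 517 + 627 + 862 + 224 = 3565

3565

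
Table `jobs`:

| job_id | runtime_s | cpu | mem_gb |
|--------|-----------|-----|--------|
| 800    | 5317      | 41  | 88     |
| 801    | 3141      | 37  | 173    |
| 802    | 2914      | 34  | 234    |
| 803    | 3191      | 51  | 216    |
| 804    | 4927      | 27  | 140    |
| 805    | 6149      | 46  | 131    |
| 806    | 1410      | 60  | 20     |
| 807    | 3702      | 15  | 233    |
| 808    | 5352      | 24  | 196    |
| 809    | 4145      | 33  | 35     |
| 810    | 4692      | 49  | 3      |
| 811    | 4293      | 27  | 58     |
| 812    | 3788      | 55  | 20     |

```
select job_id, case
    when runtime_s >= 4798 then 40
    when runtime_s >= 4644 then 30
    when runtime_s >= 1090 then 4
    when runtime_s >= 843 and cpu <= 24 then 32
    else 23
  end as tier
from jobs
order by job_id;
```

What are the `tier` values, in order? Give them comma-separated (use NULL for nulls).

40, 4, 4, 4, 40, 40, 4, 4, 40, 4, 30, 4, 4

job_id=800: runtime_s >= 4798 → 40
job_id=801: runtime_s >= 1090 → 4
job_id=802: runtime_s >= 1090 → 4
job_id=803: runtime_s >= 1090 → 4
job_id=804: runtime_s >= 4798 → 40
job_id=805: runtime_s >= 4798 → 40
job_id=806: runtime_s >= 1090 → 4
job_id=807: runtime_s >= 1090 → 4
job_id=808: runtime_s >= 4798 → 40
job_id=809: runtime_s >= 1090 → 4
job_id=810: runtime_s >= 4644 → 30
job_id=811: runtime_s >= 1090 → 4
job_id=812: runtime_s >= 1090 → 4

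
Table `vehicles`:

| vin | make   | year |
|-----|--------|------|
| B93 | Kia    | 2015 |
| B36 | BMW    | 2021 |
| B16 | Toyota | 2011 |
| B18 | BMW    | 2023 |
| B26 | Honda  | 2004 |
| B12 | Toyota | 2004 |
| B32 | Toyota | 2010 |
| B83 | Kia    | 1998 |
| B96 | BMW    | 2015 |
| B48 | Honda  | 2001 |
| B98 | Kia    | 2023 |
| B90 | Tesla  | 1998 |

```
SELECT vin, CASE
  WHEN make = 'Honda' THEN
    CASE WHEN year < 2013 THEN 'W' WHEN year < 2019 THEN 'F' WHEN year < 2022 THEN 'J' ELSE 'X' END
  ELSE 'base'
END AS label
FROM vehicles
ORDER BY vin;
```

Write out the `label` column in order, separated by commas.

vin=B12: make='Toyota' → outer ELSE → base
vin=B16: make='Toyota' → outer ELSE → base
vin=B18: make='BMW' → outer ELSE → base
vin=B26: make='Honda' → inner[year < 2013] → W
vin=B32: make='Toyota' → outer ELSE → base
vin=B36: make='BMW' → outer ELSE → base
vin=B48: make='Honda' → inner[year < 2013] → W
vin=B83: make='Kia' → outer ELSE → base
vin=B90: make='Tesla' → outer ELSE → base
vin=B93: make='Kia' → outer ELSE → base
vin=B96: make='BMW' → outer ELSE → base
vin=B98: make='Kia' → outer ELSE → base

base, base, base, W, base, base, W, base, base, base, base, base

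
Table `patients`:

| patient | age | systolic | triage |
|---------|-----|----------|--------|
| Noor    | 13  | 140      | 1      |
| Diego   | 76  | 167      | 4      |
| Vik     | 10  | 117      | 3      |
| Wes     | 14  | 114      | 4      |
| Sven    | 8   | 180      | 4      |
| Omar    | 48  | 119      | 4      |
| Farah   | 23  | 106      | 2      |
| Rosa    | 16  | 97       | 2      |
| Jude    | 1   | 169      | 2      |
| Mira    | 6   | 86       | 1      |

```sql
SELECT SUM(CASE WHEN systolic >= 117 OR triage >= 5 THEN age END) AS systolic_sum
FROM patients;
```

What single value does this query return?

patient=Noor: ✓ → 13
patient=Diego: ✓ → 76
patient=Vik: ✓ → 10
patient=Wes: ✗
patient=Sven: ✓ → 8
patient=Omar: ✓ → 48
patient=Farah: ✗
patient=Rosa: ✗
patient=Jude: ✓ → 1
patient=Mira: ✗
systolic_sum = 13 + 76 + 10 + 8 + 48 + 1 = 156

156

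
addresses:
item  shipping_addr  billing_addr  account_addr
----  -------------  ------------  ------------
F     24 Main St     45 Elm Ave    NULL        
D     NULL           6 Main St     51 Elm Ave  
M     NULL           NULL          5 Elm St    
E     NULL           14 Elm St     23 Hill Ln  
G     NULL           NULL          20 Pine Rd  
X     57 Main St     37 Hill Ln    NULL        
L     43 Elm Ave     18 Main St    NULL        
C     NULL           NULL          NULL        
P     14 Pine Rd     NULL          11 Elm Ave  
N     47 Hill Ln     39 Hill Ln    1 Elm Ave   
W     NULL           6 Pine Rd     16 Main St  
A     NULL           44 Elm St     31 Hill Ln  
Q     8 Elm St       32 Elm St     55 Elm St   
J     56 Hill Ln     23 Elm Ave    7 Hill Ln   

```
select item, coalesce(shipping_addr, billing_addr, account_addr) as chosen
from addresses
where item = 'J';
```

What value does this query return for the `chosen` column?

item = J: shipping_addr=56 Hill Ln, billing_addr=23 Elm Ave, account_addr=7 Hill Ln.
shipping_addr=56 Hill Ln → 56 Hill Ln

56 Hill Ln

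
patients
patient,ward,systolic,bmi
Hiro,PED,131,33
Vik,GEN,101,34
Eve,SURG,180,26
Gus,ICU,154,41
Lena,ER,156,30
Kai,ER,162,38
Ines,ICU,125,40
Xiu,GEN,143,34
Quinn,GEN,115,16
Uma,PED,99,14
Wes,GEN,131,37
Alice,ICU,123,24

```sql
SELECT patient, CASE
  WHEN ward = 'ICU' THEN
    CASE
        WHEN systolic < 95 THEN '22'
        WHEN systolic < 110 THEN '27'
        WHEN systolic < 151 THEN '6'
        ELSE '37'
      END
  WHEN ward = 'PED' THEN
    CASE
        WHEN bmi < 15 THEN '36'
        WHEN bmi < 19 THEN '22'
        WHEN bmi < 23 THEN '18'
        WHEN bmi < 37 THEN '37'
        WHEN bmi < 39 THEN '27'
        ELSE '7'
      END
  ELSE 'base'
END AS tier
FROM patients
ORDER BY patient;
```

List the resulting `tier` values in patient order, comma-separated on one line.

6, base, 37, 37, 6, base, base, base, 36, base, base, base

patient=Alice: ward='ICU' → inner[systolic < 151] → 6
patient=Eve: ward='SURG' → outer ELSE → base
patient=Gus: ward='ICU' → inner[ELSE] → 37
patient=Hiro: ward='PED' → inner[bmi < 37] → 37
patient=Ines: ward='ICU' → inner[systolic < 151] → 6
patient=Kai: ward='ER' → outer ELSE → base
patient=Lena: ward='ER' → outer ELSE → base
patient=Quinn: ward='GEN' → outer ELSE → base
patient=Uma: ward='PED' → inner[bmi < 15] → 36
patient=Vik: ward='GEN' → outer ELSE → base
patient=Wes: ward='GEN' → outer ELSE → base
patient=Xiu: ward='GEN' → outer ELSE → base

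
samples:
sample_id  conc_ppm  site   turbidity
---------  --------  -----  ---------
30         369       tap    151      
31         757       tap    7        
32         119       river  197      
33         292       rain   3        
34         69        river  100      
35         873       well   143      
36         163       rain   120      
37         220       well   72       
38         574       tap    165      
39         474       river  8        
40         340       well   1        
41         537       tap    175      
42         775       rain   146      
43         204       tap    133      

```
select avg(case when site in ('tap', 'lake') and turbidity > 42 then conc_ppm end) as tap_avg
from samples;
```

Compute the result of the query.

421

sample_id=30: ✓ → 369
sample_id=31: ✗
sample_id=32: ✗
sample_id=33: ✗
sample_id=34: ✗
sample_id=35: ✗
sample_id=36: ✗
sample_id=37: ✗
sample_id=38: ✓ → 574
sample_id=39: ✗
sample_id=40: ✗
sample_id=41: ✓ → 537
sample_id=42: ✗
sample_id=43: ✓ → 204
tap_avg = (369 + 574 + 537 + 204) / 4 = 421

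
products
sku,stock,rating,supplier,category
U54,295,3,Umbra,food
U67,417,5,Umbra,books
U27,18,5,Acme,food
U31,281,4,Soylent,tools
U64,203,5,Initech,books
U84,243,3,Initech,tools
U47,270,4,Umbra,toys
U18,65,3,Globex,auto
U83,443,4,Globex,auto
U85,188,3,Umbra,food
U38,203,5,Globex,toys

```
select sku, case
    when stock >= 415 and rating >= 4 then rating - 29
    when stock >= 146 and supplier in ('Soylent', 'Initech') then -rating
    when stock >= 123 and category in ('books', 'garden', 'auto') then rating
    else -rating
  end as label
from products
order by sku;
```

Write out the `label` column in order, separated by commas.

sku=U18: ELSE → -3
sku=U27: ELSE → -5
sku=U31: stock >= 146 and supplier in ('Soylent', 'Initech') → -4
sku=U38: ELSE → -5
sku=U47: ELSE → -4
sku=U54: ELSE → -3
sku=U64: stock >= 146 and supplier in ('Soylent', 'Initech') → -5
sku=U67: stock >= 415 and rating >= 4 → -24
sku=U83: stock >= 415 and rating >= 4 → -25
sku=U84: stock >= 146 and supplier in ('Soylent', 'Initech') → -3
sku=U85: ELSE → -3

-3, -5, -4, -5, -4, -3, -5, -24, -25, -3, -3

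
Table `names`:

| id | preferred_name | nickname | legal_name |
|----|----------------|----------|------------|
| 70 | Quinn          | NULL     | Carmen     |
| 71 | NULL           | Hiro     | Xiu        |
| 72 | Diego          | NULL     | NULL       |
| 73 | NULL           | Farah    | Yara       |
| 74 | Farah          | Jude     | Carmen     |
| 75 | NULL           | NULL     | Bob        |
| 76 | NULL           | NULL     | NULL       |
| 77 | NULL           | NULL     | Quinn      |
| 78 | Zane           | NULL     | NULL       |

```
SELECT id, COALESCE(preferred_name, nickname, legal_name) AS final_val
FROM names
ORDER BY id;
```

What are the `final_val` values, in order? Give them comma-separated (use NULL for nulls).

Quinn, Hiro, Diego, Farah, Farah, Bob, NULL, Quinn, Zane

id=70: preferred_name=Quinn → Quinn
id=71: preferred_name=NULL, nickname=Hiro → Hiro
id=72: preferred_name=Diego → Diego
id=73: preferred_name=NULL, nickname=Farah → Farah
id=74: preferred_name=Farah → Farah
id=75: preferred_name=NULL, nickname=NULL, legal_name=Bob → Bob
id=76: preferred_name=NULL, nickname=NULL, legal_name=NULL (all NULL) → NULL
id=77: preferred_name=NULL, nickname=NULL, legal_name=Quinn → Quinn
id=78: preferred_name=Zane → Zane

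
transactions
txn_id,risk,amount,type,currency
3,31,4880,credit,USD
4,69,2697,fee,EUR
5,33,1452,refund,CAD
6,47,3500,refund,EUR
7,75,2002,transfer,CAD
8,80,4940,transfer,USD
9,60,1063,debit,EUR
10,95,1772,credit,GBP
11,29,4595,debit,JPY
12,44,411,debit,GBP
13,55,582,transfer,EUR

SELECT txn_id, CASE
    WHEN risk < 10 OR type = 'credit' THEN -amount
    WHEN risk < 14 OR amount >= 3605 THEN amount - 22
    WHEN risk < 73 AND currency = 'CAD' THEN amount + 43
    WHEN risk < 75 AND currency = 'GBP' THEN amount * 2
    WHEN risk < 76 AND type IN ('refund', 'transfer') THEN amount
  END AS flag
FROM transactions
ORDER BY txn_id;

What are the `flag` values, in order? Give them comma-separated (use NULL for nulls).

-4880, NULL, 1495, 3500, 2002, 4918, NULL, -1772, 4573, 822, 582

txn_id=3: risk < 10 OR type = 'credit' → -4880
txn_id=4: (no match → NULL) → NULL
txn_id=5: risk < 73 AND currency = 'CAD' → 1495
txn_id=6: risk < 76 AND type IN ('refund', 'transfer') → 3500
txn_id=7: risk < 76 AND type IN ('refund', 'transfer') → 2002
txn_id=8: risk < 14 OR amount >= 3605 → 4918
txn_id=9: (no match → NULL) → NULL
txn_id=10: risk < 10 OR type = 'credit' → -1772
txn_id=11: risk < 14 OR amount >= 3605 → 4573
txn_id=12: risk < 75 AND currency = 'GBP' → 822
txn_id=13: risk < 76 AND type IN ('refund', 'transfer') → 582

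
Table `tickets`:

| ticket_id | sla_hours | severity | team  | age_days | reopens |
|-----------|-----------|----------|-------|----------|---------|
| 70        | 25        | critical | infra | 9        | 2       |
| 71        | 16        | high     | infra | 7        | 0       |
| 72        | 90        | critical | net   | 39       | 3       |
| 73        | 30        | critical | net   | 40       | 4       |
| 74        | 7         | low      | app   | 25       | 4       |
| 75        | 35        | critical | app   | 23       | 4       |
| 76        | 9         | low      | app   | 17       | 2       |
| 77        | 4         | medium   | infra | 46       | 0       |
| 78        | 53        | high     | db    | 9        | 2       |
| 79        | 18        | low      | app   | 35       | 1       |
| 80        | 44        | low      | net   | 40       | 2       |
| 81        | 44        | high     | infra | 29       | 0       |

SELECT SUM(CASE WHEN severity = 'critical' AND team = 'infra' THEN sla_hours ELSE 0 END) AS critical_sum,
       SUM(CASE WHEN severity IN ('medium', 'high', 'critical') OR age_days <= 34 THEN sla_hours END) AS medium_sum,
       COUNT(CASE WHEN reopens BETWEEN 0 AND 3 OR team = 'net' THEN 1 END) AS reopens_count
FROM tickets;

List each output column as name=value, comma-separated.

critical_sum=25, medium_sum=313, reopens_count=10

[critical_sum: severity = 'critical' AND team = 'infra']
ticket_id=70: ✓ → 25
ticket_id=71: ✗
ticket_id=72: ✗
ticket_id=73: ✗
ticket_id=74: ✗
ticket_id=75: ✗
ticket_id=76: ✗
ticket_id=77: ✗
ticket_id=78: ✗
ticket_id=79: ✗
ticket_id=80: ✗
ticket_id=81: ✗
critical_sum = 25
—
[medium_sum: severity IN ('medium', 'high', 'critical') OR age_days <= 34]
ticket_id=70: ✓ → 25
ticket_id=71: ✓ → 16
ticket_id=72: ✓ → 90
ticket_id=73: ✓ → 30
ticket_id=74: ✓ → 7
ticket_id=75: ✓ → 35
ticket_id=76: ✓ → 9
ticket_id=77: ✓ → 4
ticket_id=78: ✓ → 53
ticket_id=79: ✗
ticket_id=80: ✗
ticket_id=81: ✓ → 44
medium_sum = 25 + 16 + 90 + 30 + 7 + 35 + 9 + 4 + 53 + 44 = 313
—
[reopens_count: reopens BETWEEN 0 AND 3 OR team = 'net']
ticket_id=70: ✓ → 1
ticket_id=71: ✓ → 1
ticket_id=72: ✓ → 1
ticket_id=73: ✓ → 1
ticket_id=74: ✗
ticket_id=75: ✗
ticket_id=76: ✓ → 1
ticket_id=77: ✓ → 1
ticket_id=78: ✓ → 1
ticket_id=79: ✓ → 1
ticket_id=80: ✓ → 1
ticket_id=81: ✓ → 1
reopens_count = COUNT(1, 1, 1, 1, 1, 1, 1, 1, 1, 1) = 10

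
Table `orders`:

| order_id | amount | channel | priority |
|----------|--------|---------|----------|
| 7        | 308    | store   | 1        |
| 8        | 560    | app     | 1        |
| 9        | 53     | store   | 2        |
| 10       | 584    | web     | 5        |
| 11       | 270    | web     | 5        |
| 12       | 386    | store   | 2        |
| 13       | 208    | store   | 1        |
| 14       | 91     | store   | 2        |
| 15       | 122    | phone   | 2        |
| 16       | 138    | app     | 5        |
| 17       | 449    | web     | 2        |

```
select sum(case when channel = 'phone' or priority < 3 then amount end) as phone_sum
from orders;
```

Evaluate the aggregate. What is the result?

2177

order_id=7: ✓ → 308
order_id=8: ✓ → 560
order_id=9: ✓ → 53
order_id=10: ✗
order_id=11: ✗
order_id=12: ✓ → 386
order_id=13: ✓ → 208
order_id=14: ✓ → 91
order_id=15: ✓ → 122
order_id=16: ✗
order_id=17: ✓ → 449
phone_sum = 308 + 560 + 53 + 386 + 208 + 91 + 122 + 449 = 2177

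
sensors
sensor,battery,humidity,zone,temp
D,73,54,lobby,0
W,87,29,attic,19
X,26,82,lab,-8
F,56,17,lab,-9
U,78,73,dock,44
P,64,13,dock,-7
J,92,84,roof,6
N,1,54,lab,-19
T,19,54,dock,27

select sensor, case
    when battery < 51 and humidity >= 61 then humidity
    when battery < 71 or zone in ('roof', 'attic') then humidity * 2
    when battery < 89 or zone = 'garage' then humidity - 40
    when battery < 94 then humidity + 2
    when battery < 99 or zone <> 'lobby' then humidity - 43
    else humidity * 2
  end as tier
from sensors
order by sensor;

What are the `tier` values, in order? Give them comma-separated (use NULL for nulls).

14, 34, 168, 108, 26, 108, 33, 58, 82

sensor=D: battery < 89 or zone = 'garage' → 14
sensor=F: battery < 71 or zone in ('roof', 'attic') → 34
sensor=J: battery < 71 or zone in ('roof', 'attic') → 168
sensor=N: battery < 71 or zone in ('roof', 'attic') → 108
sensor=P: battery < 71 or zone in ('roof', 'attic') → 26
sensor=T: battery < 71 or zone in ('roof', 'attic') → 108
sensor=U: battery < 89 or zone = 'garage' → 33
sensor=W: battery < 71 or zone in ('roof', 'attic') → 58
sensor=X: battery < 51 and humidity >= 61 → 82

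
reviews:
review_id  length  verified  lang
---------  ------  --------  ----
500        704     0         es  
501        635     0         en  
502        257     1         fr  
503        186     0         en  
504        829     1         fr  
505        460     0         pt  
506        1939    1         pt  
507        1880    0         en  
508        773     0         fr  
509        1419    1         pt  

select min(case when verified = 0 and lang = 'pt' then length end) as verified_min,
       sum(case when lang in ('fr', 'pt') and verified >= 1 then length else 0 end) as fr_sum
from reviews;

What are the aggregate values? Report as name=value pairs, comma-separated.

[verified_min: verified = 0 and lang = 'pt']
review_id=500: ✗
review_id=501: ✗
review_id=502: ✗
review_id=503: ✗
review_id=504: ✗
review_id=505: ✓ → 460
review_id=506: ✗
review_id=507: ✗
review_id=508: ✗
review_id=509: ✗
verified_min = MIN(460) = 460
—
[fr_sum: lang in ('fr', 'pt') and verified >= 1]
review_id=500: ✗
review_id=501: ✗
review_id=502: ✓ → 257
review_id=503: ✗
review_id=504: ✓ → 829
review_id=505: ✗
review_id=506: ✓ → 1939
review_id=507: ✗
review_id=508: ✗
review_id=509: ✓ → 1419
fr_sum = 257 + 829 + 1939 + 1419 = 4444

verified_min=460, fr_sum=4444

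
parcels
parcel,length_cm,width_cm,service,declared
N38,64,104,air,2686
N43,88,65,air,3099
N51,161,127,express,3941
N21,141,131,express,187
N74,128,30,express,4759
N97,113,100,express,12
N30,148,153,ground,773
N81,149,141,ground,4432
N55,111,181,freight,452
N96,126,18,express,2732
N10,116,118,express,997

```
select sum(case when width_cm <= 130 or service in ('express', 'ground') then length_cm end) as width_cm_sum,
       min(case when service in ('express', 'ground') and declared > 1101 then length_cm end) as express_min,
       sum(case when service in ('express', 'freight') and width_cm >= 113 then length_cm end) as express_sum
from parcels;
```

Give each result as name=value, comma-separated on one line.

[width_cm_sum: width_cm <= 130 or service in ('express', 'ground')]
parcel=N38: ✓ → 64
parcel=N43: ✓ → 88
parcel=N51: ✓ → 161
parcel=N21: ✓ → 141
parcel=N74: ✓ → 128
parcel=N97: ✓ → 113
parcel=N30: ✓ → 148
parcel=N81: ✓ → 149
parcel=N55: ✗
parcel=N96: ✓ → 126
parcel=N10: ✓ → 116
width_cm_sum = 64 + 88 + 161 + 141 + 128 + 113 + 148 + 149 + 126 + 116 = 1234
—
[express_min: service in ('express', 'ground') and declared > 1101]
parcel=N38: ✗
parcel=N43: ✗
parcel=N51: ✓ → 161
parcel=N21: ✗
parcel=N74: ✓ → 128
parcel=N97: ✗
parcel=N30: ✗
parcel=N81: ✓ → 149
parcel=N55: ✗
parcel=N96: ✓ → 126
parcel=N10: ✗
express_min = MIN(161, 128, 149, 126) = 126
—
[express_sum: service in ('express', 'freight') and width_cm >= 113]
parcel=N38: ✗
parcel=N43: ✗
parcel=N51: ✓ → 161
parcel=N21: ✓ → 141
parcel=N74: ✗
parcel=N97: ✗
parcel=N30: ✗
parcel=N81: ✗
parcel=N55: ✓ → 111
parcel=N96: ✗
parcel=N10: ✓ → 116
express_sum = 161 + 141 + 111 + 116 = 529

width_cm_sum=1234, express_min=126, express_sum=529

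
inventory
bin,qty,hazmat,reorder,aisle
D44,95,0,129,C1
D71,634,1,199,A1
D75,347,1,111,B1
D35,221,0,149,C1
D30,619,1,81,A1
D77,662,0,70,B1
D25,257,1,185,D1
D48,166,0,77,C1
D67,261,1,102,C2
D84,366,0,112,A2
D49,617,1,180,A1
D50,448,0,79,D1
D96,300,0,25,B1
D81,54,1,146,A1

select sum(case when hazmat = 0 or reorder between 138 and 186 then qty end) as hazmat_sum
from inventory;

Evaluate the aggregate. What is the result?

bin=D44: ✓ → 95
bin=D71: ✗
bin=D75: ✗
bin=D35: ✓ → 221
bin=D30: ✗
bin=D77: ✓ → 662
bin=D25: ✓ → 257
bin=D48: ✓ → 166
bin=D67: ✗
bin=D84: ✓ → 366
bin=D49: ✓ → 617
bin=D50: ✓ → 448
bin=D96: ✓ → 300
bin=D81: ✓ → 54
hazmat_sum = 95 + 221 + 662 + 257 + 166 + 366 + 617 + 448 + 300 + 54 = 3186

3186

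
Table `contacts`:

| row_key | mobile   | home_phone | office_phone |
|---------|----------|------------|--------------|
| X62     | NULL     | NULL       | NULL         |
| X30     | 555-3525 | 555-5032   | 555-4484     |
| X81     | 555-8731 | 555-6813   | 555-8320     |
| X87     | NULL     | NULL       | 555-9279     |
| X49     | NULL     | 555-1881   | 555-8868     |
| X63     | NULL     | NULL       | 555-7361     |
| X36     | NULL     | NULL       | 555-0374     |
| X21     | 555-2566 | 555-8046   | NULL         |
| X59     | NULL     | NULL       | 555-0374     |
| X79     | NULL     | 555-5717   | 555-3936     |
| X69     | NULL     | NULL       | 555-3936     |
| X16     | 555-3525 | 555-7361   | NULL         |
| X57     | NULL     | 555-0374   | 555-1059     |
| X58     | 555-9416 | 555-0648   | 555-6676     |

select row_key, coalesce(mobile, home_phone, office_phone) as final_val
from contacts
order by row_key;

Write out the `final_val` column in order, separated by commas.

555-3525, 555-2566, 555-3525, 555-0374, 555-1881, 555-0374, 555-9416, 555-0374, NULL, 555-7361, 555-3936, 555-5717, 555-8731, 555-9279

row_key=X16: mobile=555-3525 → 555-3525
row_key=X21: mobile=555-2566 → 555-2566
row_key=X30: mobile=555-3525 → 555-3525
row_key=X36: mobile=NULL, home_phone=NULL, office_phone=555-0374 → 555-0374
row_key=X49: mobile=NULL, home_phone=555-1881 → 555-1881
row_key=X57: mobile=NULL, home_phone=555-0374 → 555-0374
row_key=X58: mobile=555-9416 → 555-9416
row_key=X59: mobile=NULL, home_phone=NULL, office_phone=555-0374 → 555-0374
row_key=X62: mobile=NULL, home_phone=NULL, office_phone=NULL (all NULL) → NULL
row_key=X63: mobile=NULL, home_phone=NULL, office_phone=555-7361 → 555-7361
row_key=X69: mobile=NULL, home_phone=NULL, office_phone=555-3936 → 555-3936
row_key=X79: mobile=NULL, home_phone=555-5717 → 555-5717
row_key=X81: mobile=555-8731 → 555-8731
row_key=X87: mobile=NULL, home_phone=NULL, office_phone=555-9279 → 555-9279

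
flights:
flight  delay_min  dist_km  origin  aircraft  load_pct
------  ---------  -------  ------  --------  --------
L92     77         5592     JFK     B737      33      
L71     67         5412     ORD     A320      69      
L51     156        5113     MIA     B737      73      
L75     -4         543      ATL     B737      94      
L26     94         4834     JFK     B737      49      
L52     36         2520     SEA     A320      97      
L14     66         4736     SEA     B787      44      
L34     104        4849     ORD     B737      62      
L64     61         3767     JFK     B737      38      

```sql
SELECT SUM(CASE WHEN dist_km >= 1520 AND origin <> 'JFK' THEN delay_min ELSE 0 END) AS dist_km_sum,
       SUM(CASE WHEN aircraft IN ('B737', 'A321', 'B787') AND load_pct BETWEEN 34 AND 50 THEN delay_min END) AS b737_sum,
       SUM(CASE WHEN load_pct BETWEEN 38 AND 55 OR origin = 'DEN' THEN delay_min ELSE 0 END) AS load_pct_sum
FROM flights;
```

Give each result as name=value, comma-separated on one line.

dist_km_sum=429, b737_sum=221, load_pct_sum=221

[dist_km_sum: dist_km >= 1520 AND origin <> 'JFK']
flight=L92: ✗
flight=L71: ✓ → 67
flight=L51: ✓ → 156
flight=L75: ✗
flight=L26: ✗
flight=L52: ✓ → 36
flight=L14: ✓ → 66
flight=L34: ✓ → 104
flight=L64: ✗
dist_km_sum = 67 + 156 + 36 + 66 + 104 = 429
—
[b737_sum: aircraft IN ('B737', 'A321', 'B787') AND load_pct BETWEEN 34 AND 50]
flight=L92: ✗
flight=L71: ✗
flight=L51: ✗
flight=L75: ✗
flight=L26: ✓ → 94
flight=L52: ✗
flight=L14: ✓ → 66
flight=L34: ✗
flight=L64: ✓ → 61
b737_sum = 94 + 66 + 61 = 221
—
[load_pct_sum: load_pct BETWEEN 38 AND 55 OR origin = 'DEN']
flight=L92: ✗
flight=L71: ✗
flight=L51: ✗
flight=L75: ✗
flight=L26: ✓ → 94
flight=L52: ✗
flight=L14: ✓ → 66
flight=L34: ✗
flight=L64: ✓ → 61
load_pct_sum = 94 + 66 + 61 = 221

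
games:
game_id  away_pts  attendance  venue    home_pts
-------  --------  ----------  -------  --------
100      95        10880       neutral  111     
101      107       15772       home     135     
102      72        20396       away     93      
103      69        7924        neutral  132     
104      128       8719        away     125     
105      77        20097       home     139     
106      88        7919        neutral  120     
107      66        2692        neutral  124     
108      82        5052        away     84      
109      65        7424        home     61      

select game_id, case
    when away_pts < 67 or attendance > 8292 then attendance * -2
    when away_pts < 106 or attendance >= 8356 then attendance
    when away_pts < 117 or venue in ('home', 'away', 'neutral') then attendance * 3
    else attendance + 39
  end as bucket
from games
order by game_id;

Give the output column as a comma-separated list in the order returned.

-21760, -31544, -40792, 7924, -17438, -40194, 7919, -5384, 5052, -14848

game_id=100: away_pts < 67 or attendance > 8292 → -21760
game_id=101: away_pts < 67 or attendance > 8292 → -31544
game_id=102: away_pts < 67 or attendance > 8292 → -40792
game_id=103: away_pts < 106 or attendance >= 8356 → 7924
game_id=104: away_pts < 67 or attendance > 8292 → -17438
game_id=105: away_pts < 67 or attendance > 8292 → -40194
game_id=106: away_pts < 106 or attendance >= 8356 → 7919
game_id=107: away_pts < 67 or attendance > 8292 → -5384
game_id=108: away_pts < 106 or attendance >= 8356 → 5052
game_id=109: away_pts < 67 or attendance > 8292 → -14848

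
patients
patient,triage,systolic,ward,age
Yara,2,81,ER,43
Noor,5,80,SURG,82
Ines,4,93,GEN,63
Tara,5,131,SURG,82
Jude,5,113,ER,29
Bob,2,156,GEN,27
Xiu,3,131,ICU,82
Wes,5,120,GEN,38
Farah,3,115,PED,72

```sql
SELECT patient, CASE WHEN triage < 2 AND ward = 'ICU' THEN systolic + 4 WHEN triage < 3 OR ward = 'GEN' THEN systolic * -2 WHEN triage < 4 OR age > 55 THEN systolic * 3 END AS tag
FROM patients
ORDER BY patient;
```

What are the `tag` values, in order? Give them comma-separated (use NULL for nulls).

-312, 345, -186, NULL, 240, 393, -240, 393, -162

patient=Bob: triage < 3 OR ward = 'GEN' → -312
patient=Farah: triage < 4 OR age > 55 → 345
patient=Ines: triage < 3 OR ward = 'GEN' → -186
patient=Jude: (no match → NULL) → NULL
patient=Noor: triage < 4 OR age > 55 → 240
patient=Tara: triage < 4 OR age > 55 → 393
patient=Wes: triage < 3 OR ward = 'GEN' → -240
patient=Xiu: triage < 4 OR age > 55 → 393
patient=Yara: triage < 3 OR ward = 'GEN' → -162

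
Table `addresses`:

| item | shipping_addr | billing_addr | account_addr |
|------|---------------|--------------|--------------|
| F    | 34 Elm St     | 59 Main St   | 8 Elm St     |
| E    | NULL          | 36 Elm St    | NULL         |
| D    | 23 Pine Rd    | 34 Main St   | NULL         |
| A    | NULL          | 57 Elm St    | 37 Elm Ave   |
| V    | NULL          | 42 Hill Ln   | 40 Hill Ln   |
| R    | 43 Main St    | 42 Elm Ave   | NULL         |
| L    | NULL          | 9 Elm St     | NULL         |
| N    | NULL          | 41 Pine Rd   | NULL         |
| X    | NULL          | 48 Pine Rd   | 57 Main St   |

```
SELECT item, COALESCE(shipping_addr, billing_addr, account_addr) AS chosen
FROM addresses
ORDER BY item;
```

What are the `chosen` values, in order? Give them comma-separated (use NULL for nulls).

57 Elm St, 23 Pine Rd, 36 Elm St, 34 Elm St, 9 Elm St, 41 Pine Rd, 43 Main St, 42 Hill Ln, 48 Pine Rd

item=A: shipping_addr=NULL, billing_addr=57 Elm St → 57 Elm St
item=D: shipping_addr=23 Pine Rd → 23 Pine Rd
item=E: shipping_addr=NULL, billing_addr=36 Elm St → 36 Elm St
item=F: shipping_addr=34 Elm St → 34 Elm St
item=L: shipping_addr=NULL, billing_addr=9 Elm St → 9 Elm St
item=N: shipping_addr=NULL, billing_addr=41 Pine Rd → 41 Pine Rd
item=R: shipping_addr=43 Main St → 43 Main St
item=V: shipping_addr=NULL, billing_addr=42 Hill Ln → 42 Hill Ln
item=X: shipping_addr=NULL, billing_addr=48 Pine Rd → 48 Pine Rd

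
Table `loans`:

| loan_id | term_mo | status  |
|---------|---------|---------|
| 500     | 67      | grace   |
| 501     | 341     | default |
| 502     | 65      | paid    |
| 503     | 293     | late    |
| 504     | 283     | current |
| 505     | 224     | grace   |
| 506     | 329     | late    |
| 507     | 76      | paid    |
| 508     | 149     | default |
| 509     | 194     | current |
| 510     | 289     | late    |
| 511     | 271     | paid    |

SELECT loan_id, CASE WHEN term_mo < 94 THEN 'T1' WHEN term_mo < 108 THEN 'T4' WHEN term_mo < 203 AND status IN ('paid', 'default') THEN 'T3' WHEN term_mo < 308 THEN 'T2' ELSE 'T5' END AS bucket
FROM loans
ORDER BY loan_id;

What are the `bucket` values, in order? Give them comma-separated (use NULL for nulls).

T1, T5, T1, T2, T2, T2, T5, T1, T3, T2, T2, T2

loan_id=500: term_mo < 94 → T1
loan_id=501: ELSE → T5
loan_id=502: term_mo < 94 → T1
loan_id=503: term_mo < 308 → T2
loan_id=504: term_mo < 308 → T2
loan_id=505: term_mo < 308 → T2
loan_id=506: ELSE → T5
loan_id=507: term_mo < 94 → T1
loan_id=508: term_mo < 203 AND status IN ('paid', 'default') → T3
loan_id=509: term_mo < 308 → T2
loan_id=510: term_mo < 308 → T2
loan_id=511: term_mo < 308 → T2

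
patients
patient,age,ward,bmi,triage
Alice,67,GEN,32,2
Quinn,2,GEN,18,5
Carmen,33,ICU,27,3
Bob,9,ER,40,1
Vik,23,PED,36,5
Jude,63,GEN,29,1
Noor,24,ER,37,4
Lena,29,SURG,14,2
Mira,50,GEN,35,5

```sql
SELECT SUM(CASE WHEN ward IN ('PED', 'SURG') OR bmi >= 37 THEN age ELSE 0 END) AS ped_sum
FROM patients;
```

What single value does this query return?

85

patient=Alice: ✗
patient=Quinn: ✗
patient=Carmen: ✗
patient=Bob: ✓ → 9
patient=Vik: ✓ → 23
patient=Jude: ✗
patient=Noor: ✓ → 24
patient=Lena: ✓ → 29
patient=Mira: ✗
ped_sum = 9 + 23 + 24 + 29 = 85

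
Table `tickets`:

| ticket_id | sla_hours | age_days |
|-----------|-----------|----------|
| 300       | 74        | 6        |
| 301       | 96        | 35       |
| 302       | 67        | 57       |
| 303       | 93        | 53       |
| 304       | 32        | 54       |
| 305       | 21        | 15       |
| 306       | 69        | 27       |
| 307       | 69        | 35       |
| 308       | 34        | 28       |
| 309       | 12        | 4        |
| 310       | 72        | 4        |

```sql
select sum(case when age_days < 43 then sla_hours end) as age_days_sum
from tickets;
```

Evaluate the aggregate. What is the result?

447

ticket_id=300: ✓ → 74
ticket_id=301: ✓ → 96
ticket_id=302: ✗
ticket_id=303: ✗
ticket_id=304: ✗
ticket_id=305: ✓ → 21
ticket_id=306: ✓ → 69
ticket_id=307: ✓ → 69
ticket_id=308: ✓ → 34
ticket_id=309: ✓ → 12
ticket_id=310: ✓ → 72
age_days_sum = 74 + 96 + 21 + 69 + 69 + 34 + 12 + 72 = 447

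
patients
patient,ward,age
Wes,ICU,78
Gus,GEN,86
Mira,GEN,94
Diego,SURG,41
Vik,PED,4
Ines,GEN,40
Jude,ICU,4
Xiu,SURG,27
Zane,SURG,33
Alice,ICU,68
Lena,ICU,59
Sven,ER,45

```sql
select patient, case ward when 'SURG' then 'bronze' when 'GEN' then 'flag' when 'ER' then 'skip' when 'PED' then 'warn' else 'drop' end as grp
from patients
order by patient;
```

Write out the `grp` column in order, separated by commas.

patient=Alice: ELSE → drop
patient=Diego: ward='SURG' → bronze
patient=Gus: ward='GEN' → flag
patient=Ines: ward='GEN' → flag
patient=Jude: ELSE → drop
patient=Lena: ELSE → drop
patient=Mira: ward='GEN' → flag
patient=Sven: ward='ER' → skip
patient=Vik: ward='PED' → warn
patient=Wes: ELSE → drop
patient=Xiu: ward='SURG' → bronze
patient=Zane: ward='SURG' → bronze

drop, bronze, flag, flag, drop, drop, flag, skip, warn, drop, bronze, bronze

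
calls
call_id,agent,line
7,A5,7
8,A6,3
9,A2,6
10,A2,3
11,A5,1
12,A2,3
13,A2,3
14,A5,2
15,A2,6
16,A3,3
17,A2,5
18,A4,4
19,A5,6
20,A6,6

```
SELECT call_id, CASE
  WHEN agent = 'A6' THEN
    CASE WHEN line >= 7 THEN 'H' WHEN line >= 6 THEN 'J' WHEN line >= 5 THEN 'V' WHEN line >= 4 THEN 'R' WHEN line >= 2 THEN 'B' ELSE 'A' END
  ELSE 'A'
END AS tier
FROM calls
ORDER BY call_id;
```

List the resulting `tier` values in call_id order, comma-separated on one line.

A, B, A, A, A, A, A, A, A, A, A, A, A, J

call_id=7: agent='A5' → outer ELSE → A
call_id=8: agent='A6' → inner[line >= 2] → B
call_id=9: agent='A2' → outer ELSE → A
call_id=10: agent='A2' → outer ELSE → A
call_id=11: agent='A5' → outer ELSE → A
call_id=12: agent='A2' → outer ELSE → A
call_id=13: agent='A2' → outer ELSE → A
call_id=14: agent='A5' → outer ELSE → A
call_id=15: agent='A2' → outer ELSE → A
call_id=16: agent='A3' → outer ELSE → A
call_id=17: agent='A2' → outer ELSE → A
call_id=18: agent='A4' → outer ELSE → A
call_id=19: agent='A5' → outer ELSE → A
call_id=20: agent='A6' → inner[line >= 6] → J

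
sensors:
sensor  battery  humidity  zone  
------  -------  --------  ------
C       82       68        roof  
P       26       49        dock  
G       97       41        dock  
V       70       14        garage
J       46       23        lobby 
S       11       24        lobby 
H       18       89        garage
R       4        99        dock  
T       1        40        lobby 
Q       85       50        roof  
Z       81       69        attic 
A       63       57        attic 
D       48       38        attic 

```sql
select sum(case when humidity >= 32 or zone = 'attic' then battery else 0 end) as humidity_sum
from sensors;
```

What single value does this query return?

505

sensor=C: ✓ → 82
sensor=P: ✓ → 26
sensor=G: ✓ → 97
sensor=V: ✗
sensor=J: ✗
sensor=S: ✗
sensor=H: ✓ → 18
sensor=R: ✓ → 4
sensor=T: ✓ → 1
sensor=Q: ✓ → 85
sensor=Z: ✓ → 81
sensor=A: ✓ → 63
sensor=D: ✓ → 48
humidity_sum = 82 + 26 + 97 + 18 + 4 + 1 + 85 + 81 + 63 + 48 = 505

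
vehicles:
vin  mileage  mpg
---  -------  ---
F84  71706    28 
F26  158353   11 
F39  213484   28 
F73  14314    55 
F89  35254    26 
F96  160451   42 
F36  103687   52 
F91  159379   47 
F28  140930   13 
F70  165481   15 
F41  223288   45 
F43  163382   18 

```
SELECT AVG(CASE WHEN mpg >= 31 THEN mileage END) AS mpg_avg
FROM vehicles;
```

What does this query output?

vin=F84: ✗
vin=F26: ✗
vin=F39: ✗
vin=F73: ✓ → 14314
vin=F89: ✗
vin=F96: ✓ → 160451
vin=F36: ✓ → 103687
vin=F91: ✓ → 159379
vin=F28: ✗
vin=F70: ✗
vin=F41: ✓ → 223288
vin=F43: ✗
mpg_avg = (14314 + 160451 + 103687 + 159379 + 223288) / 5 = 132223.8

132223.8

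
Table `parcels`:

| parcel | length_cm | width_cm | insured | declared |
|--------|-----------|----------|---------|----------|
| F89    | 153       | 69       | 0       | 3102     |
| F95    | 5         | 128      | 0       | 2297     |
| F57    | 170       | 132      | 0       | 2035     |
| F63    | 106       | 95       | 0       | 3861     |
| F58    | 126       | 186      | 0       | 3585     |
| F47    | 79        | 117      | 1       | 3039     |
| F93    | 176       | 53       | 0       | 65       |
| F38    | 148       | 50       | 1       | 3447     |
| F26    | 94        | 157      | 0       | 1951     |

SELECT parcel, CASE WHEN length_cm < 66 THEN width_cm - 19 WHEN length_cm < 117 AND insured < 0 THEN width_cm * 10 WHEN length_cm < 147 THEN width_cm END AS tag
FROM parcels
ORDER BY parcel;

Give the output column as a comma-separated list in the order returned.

parcel=F26: length_cm < 147 → 157
parcel=F38: (no match → NULL) → NULL
parcel=F47: length_cm < 147 → 117
parcel=F57: (no match → NULL) → NULL
parcel=F58: length_cm < 147 → 186
parcel=F63: length_cm < 147 → 95
parcel=F89: (no match → NULL) → NULL
parcel=F93: (no match → NULL) → NULL
parcel=F95: length_cm < 66 → 109

157, NULL, 117, NULL, 186, 95, NULL, NULL, 109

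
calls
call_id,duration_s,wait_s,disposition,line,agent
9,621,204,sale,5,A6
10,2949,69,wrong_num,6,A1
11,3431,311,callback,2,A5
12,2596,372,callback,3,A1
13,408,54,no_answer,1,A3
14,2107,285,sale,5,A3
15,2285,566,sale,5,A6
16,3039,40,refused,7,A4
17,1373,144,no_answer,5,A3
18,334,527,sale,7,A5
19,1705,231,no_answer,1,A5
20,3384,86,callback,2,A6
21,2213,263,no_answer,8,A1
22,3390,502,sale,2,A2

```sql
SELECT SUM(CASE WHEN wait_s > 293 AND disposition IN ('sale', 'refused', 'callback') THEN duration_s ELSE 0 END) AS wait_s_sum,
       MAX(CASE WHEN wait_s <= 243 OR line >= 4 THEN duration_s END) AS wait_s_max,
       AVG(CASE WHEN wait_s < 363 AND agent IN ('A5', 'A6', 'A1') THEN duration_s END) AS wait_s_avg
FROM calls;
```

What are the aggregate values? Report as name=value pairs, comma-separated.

wait_s_sum=12036, wait_s_max=3384, wait_s_avg=2383.8333333333

[wait_s_sum: wait_s > 293 AND disposition IN ('sale', 'refused', 'callback')]
call_id=9: ✗
call_id=10: ✗
call_id=11: ✓ → 3431
call_id=12: ✓ → 2596
call_id=13: ✗
call_id=14: ✗
call_id=15: ✓ → 2285
call_id=16: ✗
call_id=17: ✗
call_id=18: ✓ → 334
call_id=19: ✗
call_id=20: ✗
call_id=21: ✗
call_id=22: ✓ → 3390
wait_s_sum = 3431 + 2596 + 2285 + 334 + 3390 = 12036
—
[wait_s_max: wait_s <= 243 OR line >= 4]
call_id=9: ✓ → 621
call_id=10: ✓ → 2949
call_id=11: ✗
call_id=12: ✗
call_id=13: ✓ → 408
call_id=14: ✓ → 2107
call_id=15: ✓ → 2285
call_id=16: ✓ → 3039
call_id=17: ✓ → 1373
call_id=18: ✓ → 334
call_id=19: ✓ → 1705
call_id=20: ✓ → 3384
call_id=21: ✓ → 2213
call_id=22: ✗
wait_s_max = MAX(621, 2949, 408, 2107, 2285, 3039, 1373, 334, 1705, 3384, 2213) = 3384
—
[wait_s_avg: wait_s < 363 AND agent IN ('A5', 'A6', 'A1')]
call_id=9: ✓ → 621
call_id=10: ✓ → 2949
call_id=11: ✓ → 3431
call_id=12: ✗
call_id=13: ✗
call_id=14: ✗
call_id=15: ✗
call_id=16: ✗
call_id=17: ✗
call_id=18: ✗
call_id=19: ✓ → 1705
call_id=20: ✓ → 3384
call_id=21: ✓ → 2213
call_id=22: ✗
wait_s_avg = (621 + 2949 + 3431 + 1705 + 3384 + 2213) / 6 = 2383.8333333333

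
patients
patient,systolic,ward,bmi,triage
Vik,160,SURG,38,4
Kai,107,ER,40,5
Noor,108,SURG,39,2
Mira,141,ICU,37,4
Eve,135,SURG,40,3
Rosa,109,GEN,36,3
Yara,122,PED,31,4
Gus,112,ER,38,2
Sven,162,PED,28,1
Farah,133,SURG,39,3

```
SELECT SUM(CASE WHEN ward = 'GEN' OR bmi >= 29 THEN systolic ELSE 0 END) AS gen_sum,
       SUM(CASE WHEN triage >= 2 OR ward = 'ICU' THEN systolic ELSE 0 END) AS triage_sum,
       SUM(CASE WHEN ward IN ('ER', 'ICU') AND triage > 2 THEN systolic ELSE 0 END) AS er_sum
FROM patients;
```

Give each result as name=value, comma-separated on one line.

gen_sum=1127, triage_sum=1127, er_sum=248

[gen_sum: ward = 'GEN' OR bmi >= 29]
patient=Vik: ✓ → 160
patient=Kai: ✓ → 107
patient=Noor: ✓ → 108
patient=Mira: ✓ → 141
patient=Eve: ✓ → 135
patient=Rosa: ✓ → 109
patient=Yara: ✓ → 122
patient=Gus: ✓ → 112
patient=Sven: ✗
patient=Farah: ✓ → 133
gen_sum = 160 + 107 + 108 + 141 + 135 + 109 + 122 + 112 + 133 = 1127
—
[triage_sum: triage >= 2 OR ward = 'ICU']
patient=Vik: ✓ → 160
patient=Kai: ✓ → 107
patient=Noor: ✓ → 108
patient=Mira: ✓ → 141
patient=Eve: ✓ → 135
patient=Rosa: ✓ → 109
patient=Yara: ✓ → 122
patient=Gus: ✓ → 112
patient=Sven: ✗
patient=Farah: ✓ → 133
triage_sum = 160 + 107 + 108 + 141 + 135 + 109 + 122 + 112 + 133 = 1127
—
[er_sum: ward IN ('ER', 'ICU') AND triage > 2]
patient=Vik: ✗
patient=Kai: ✓ → 107
patient=Noor: ✗
patient=Mira: ✓ → 141
patient=Eve: ✗
patient=Rosa: ✗
patient=Yara: ✗
patient=Gus: ✗
patient=Sven: ✗
patient=Farah: ✗
er_sum = 107 + 141 = 248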